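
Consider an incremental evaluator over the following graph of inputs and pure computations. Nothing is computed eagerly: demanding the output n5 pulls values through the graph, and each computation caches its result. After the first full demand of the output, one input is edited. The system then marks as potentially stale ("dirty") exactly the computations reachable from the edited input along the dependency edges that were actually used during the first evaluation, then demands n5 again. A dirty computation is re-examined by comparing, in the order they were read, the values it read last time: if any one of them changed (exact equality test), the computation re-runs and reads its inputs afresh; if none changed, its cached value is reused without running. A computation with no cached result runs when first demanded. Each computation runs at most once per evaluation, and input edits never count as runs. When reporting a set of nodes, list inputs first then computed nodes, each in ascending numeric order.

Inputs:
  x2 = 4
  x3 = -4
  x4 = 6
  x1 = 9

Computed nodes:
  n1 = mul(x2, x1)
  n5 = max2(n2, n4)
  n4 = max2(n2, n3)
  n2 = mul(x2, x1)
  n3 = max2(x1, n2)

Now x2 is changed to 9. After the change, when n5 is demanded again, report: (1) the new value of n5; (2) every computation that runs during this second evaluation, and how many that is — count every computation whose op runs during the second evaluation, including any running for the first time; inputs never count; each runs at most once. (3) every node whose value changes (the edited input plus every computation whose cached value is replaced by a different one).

n5 now evaluates to 81.
Run set: n2, n3, n4, n5 (4 run).
Changed values: x2, n2, n3, n4, n5.

Initial pass — values computed on the first demand:
  n2 = mul(4, 9) = 36
  n3 = max2(9, 36) = 36
  n4 = max2(36, 36) = 36
  n5 = max2(36, 36) = 36

Second demand — change propagation:
  n2: re-runs because x2 4->9; new result 81.
  n3: re-runs because n2 36->81; new result 81.
  n4: re-runs because n2 36->81; n3 36->81; new result 81.
  n5: re-runs because n2 36->81; n4 36->81; new result 81.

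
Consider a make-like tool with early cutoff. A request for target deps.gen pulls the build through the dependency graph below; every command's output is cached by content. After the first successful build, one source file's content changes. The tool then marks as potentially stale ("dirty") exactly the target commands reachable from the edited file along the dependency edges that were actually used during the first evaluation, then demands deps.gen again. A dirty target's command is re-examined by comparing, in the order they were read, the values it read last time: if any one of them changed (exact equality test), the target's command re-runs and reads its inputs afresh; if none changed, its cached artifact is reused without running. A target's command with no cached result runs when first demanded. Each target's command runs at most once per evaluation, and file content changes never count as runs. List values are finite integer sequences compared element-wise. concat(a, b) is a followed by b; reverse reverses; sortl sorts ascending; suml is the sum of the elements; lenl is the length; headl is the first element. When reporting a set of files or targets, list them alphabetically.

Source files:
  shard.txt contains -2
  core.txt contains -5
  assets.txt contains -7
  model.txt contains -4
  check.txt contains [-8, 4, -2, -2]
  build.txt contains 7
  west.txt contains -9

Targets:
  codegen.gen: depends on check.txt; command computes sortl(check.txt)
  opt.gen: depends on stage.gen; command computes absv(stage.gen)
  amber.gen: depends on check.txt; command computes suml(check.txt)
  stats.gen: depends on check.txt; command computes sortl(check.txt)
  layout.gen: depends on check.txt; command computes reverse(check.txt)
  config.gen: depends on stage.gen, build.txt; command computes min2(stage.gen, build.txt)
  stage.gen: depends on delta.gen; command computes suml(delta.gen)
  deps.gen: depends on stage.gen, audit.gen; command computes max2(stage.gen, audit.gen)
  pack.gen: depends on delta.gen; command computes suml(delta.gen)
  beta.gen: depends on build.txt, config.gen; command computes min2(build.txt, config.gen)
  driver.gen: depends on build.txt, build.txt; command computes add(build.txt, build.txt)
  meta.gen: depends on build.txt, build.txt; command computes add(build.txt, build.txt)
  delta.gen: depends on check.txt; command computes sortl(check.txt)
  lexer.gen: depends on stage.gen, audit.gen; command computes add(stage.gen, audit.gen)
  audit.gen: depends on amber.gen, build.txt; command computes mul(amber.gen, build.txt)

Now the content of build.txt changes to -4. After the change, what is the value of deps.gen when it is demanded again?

Demanding deps.gen again yields 32.

First demand of the output computes:
  amber.gen = suml([-8, 4, -2, -2]) = -8
  audit.gen = mul(-8, 7) = -56
  delta.gen = sortl([-8, 4, -2, -2]) = [-8, -2, -2, 4]
  stage.gen = suml([-8, -2, -2, 4]) = -8
  deps.gen = max2(-8, -56) = -8

After the edit, cleaning proceeds:
  audit.gen: a read changed (build.txt 7->-4) — executes, giving 32.
  deps.gen: a read changed (audit.gen -56->32) — executes, giving 32.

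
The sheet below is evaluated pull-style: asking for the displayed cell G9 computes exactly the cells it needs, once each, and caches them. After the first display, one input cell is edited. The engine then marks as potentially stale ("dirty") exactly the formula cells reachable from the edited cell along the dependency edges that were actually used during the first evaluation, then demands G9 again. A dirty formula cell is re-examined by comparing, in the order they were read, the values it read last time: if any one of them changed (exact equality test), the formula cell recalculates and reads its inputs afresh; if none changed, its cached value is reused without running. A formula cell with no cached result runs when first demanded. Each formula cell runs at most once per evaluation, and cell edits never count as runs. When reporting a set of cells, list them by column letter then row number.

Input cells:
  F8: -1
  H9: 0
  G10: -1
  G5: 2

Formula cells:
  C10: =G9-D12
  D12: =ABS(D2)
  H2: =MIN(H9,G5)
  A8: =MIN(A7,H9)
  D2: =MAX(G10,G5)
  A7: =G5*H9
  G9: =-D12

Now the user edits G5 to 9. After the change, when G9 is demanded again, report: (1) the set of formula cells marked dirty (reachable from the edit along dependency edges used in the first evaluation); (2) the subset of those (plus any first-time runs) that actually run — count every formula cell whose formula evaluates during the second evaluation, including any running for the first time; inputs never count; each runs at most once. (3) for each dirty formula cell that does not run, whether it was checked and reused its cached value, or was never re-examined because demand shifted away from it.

First demand of the output computes:
  D2 = MAX(-1, 2) = 2
  D12 = ABS(2) = 2
  G9 = -(2) = -2

After the edit, cleaning proceeds:
  D2: a read changed (G5 2->9) — executes, giving 9.
  D12: a read changed (D2 2->9) — executes, giving 9.
  G9: a read changed (D12 2->9) — executes, giving -9.

The edit dirties: D2, D12, G9.
3 formula cells run: D2, D12, G9.
No dirty formula cell escaped a run.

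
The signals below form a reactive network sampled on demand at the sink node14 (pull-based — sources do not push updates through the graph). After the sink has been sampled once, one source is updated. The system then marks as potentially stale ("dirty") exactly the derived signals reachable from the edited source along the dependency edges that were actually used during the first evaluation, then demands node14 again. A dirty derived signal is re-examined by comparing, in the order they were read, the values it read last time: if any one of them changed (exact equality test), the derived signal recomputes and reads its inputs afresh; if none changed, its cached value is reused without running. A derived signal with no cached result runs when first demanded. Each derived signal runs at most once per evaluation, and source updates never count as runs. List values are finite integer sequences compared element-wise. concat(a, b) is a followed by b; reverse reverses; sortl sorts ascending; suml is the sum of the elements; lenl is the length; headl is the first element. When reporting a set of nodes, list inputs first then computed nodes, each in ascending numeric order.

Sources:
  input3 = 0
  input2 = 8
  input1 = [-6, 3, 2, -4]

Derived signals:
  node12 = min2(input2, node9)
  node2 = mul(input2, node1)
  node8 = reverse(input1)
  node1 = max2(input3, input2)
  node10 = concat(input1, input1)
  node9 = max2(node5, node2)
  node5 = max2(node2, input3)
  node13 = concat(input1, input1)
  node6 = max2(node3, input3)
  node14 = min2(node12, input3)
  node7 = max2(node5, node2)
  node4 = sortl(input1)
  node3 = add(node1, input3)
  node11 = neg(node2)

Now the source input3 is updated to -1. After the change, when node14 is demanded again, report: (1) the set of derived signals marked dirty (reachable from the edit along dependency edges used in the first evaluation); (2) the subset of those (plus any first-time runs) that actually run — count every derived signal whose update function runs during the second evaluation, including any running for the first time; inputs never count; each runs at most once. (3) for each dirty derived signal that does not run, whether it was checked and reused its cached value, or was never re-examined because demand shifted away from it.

Dirty set: node1, node2, node5, node9, node12, node14.
Run set: node1, node5, node14 (3 run).
Re-examined without running (cache reused): node2, node9, node12.
The important point: at node2 every value read last time is unchanged, so the dirty flag clears without a run.

Initial pass — values computed on the first demand:
  node1 = max2(0, 8) = 8
  node2 = mul(8, 8) = 64
  node5 = max2(64, 0) = 64
  node9 = max2(64, 64) = 64
  node12 = min2(8, 64) = 8
  node14 = min2(8, 0) = 0

Second demand — change propagation:
  node1: re-runs because input3 0->-1; new result 8 (unchanged).
  node2: re-examined; everything it read last time is the same (input2 unchanged, node1 unchanged) — cache 64 kept, no run.
  node5: re-runs because input3 0->-1; new result 64 (unchanged).
  node9: re-examined; everything it read last time is the same (node5 unchanged, node2 unchanged) — cache 64 kept, no run.
  node12: re-examined; everything it read last time is the same (input2 unchanged, node9 unchanged) — cache 8 kept, no run.
  node14: re-runs because input3 0->-1; new result -1.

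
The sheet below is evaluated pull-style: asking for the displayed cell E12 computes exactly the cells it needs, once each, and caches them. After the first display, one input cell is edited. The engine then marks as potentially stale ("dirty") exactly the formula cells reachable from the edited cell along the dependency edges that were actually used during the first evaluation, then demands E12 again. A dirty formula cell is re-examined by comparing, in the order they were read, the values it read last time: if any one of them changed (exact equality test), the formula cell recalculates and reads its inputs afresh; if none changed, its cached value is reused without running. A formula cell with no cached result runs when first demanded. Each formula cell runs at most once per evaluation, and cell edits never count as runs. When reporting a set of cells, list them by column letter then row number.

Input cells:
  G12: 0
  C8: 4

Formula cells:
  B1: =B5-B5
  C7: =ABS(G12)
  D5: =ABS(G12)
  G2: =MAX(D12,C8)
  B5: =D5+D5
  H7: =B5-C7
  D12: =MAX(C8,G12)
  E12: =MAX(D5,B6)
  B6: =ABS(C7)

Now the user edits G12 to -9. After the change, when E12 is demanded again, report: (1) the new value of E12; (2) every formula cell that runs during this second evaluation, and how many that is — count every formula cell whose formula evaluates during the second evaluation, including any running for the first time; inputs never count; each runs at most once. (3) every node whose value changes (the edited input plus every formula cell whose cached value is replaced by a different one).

Demanding E12 again yields 9.
4 formula cells run: B6, C7, D5, E12.
The nodes whose values change: B6, C7, D5, E12, G12.

First demand of the output computes:
  C7 = ABS(0) = 0
  B6 = ABS(0) = 0
  D5 = ABS(0) = 0
  E12 = MAX(0, 0) = 0

After the edit, cleaning proceeds:
  C7: a read changed (G12 0->-9) — executes, giving 9.
  B6: a read changed (C7 0->9) — executes, giving 9.
  D5: a read changed (G12 0->-9) — executes, giving 9.
  E12: a read changed (D5 0->9; B6 0->9) — executes, giving 9.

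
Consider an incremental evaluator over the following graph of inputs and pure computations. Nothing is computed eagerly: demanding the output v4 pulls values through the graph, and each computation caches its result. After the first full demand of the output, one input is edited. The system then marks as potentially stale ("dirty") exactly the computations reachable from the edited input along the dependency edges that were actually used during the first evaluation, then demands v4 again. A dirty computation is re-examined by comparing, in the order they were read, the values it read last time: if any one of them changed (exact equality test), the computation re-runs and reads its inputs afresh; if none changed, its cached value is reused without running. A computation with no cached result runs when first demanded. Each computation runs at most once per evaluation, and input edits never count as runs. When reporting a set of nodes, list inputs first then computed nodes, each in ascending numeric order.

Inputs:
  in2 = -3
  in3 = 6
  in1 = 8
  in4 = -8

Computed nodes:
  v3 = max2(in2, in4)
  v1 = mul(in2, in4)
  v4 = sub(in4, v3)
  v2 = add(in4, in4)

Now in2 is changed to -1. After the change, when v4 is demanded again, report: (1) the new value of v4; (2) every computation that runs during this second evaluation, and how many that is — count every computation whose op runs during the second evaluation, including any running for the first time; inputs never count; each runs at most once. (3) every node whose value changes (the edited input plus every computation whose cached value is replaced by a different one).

v4 now evaluates to -7.
Run set: v3, v4 (2 run).
Changed values: in2, v3, v4.

Initial pass — values computed on the first demand:
  v3 = max2(-3, -8) = -3
  v4 = sub(-8, -3) = -5

Second demand — change propagation:
  v3: re-runs because in2 -3->-1; new result -1.
  v4: re-runs because v3 -3->-1; new result -7.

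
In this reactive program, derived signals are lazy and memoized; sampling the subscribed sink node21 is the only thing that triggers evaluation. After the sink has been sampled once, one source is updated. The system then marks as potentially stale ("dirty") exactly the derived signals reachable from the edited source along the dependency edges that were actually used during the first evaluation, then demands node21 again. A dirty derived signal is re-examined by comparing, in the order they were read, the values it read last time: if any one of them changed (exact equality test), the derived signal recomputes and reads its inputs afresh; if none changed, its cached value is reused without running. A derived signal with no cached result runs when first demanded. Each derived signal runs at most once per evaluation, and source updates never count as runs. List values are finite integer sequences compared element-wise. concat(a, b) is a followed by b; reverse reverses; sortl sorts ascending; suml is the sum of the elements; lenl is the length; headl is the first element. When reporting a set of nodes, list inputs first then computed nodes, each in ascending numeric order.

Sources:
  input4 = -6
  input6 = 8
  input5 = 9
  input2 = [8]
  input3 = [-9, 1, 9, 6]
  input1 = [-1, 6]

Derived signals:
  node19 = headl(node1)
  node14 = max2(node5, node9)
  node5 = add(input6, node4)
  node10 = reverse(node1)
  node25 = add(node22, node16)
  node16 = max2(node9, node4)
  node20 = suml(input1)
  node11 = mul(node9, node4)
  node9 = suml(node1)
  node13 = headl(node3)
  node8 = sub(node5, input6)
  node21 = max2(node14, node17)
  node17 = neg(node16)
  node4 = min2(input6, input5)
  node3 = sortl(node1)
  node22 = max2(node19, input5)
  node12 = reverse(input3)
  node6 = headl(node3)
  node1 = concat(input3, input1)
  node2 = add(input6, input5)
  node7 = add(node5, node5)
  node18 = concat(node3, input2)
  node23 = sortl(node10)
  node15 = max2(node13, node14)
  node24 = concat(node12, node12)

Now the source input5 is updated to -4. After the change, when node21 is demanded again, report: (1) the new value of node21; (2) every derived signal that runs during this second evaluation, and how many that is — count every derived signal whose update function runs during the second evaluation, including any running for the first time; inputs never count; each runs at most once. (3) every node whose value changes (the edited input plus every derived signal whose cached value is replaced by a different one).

Demanding node21 again yields 12.
5 derived signals run: node4, node5, node14, node16, node21.
The nodes whose values change: input5, node4, node5, node14, node21.
Note where the cutoff bites: node17 is checked, finds nothing changed, and keeps its cache.

First demand of the output computes:
  node1 = concat([-9, 1, 9, 6], [-1, 6]) = [-9, 1, 9, 6, -1, 6]
  node4 = min2(8, 9) = 8
  node5 = add(8, 8) = 16
  node9 = suml([-9, 1, 9, 6, -1, 6]) = 12
  node14 = max2(16, 12) = 16
  node16 = max2(12, 8) = 12
  node17 = neg(12) = -12
  node21 = max2(16, -12) = 16

After the edit, cleaning proceeds:
  node4: a read changed (input5 9->-4) — executes, giving -4.
  node5: a read changed (node4 8->-4) — executes, giving 4.
  node14: a read changed (node5 16->4) — executes, giving 12.
  node16: a read changed (node4 8->-4) — executes, giving 12 — identical to its old value.
  node17: dirty, but its reads are unchanged (node16 unchanged); cached -12 stands.
  node21: a read changed (node14 16->12) — executes, giving 12.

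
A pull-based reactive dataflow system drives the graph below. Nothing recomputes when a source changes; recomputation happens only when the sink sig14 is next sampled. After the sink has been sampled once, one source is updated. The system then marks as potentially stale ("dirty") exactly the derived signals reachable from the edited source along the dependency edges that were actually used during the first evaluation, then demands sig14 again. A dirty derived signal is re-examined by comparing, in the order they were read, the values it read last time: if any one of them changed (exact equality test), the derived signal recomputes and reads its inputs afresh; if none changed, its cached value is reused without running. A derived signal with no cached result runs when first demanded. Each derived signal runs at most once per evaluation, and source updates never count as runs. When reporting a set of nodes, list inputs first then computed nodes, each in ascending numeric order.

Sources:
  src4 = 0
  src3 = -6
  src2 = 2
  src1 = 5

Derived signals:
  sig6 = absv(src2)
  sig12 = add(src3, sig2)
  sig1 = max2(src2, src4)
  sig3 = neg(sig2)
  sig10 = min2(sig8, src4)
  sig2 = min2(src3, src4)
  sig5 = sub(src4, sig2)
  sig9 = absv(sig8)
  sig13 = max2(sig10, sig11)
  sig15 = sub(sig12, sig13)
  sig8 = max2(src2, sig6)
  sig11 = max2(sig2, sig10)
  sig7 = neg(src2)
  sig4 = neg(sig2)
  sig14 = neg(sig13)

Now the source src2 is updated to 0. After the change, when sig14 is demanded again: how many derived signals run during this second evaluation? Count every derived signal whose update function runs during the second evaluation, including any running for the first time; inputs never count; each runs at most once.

First evaluation (everything demanded from the output):
  sig2 = min2(-6, 0) = -6
  sig6 = absv(2) = 2
  sig8 = max2(2, 2) = 2
  sig10 = min2(2, 0) = 0
  sig11 = max2(-6, 0) = 0
  sig13 = max2(0, 0) = 0
  sig14 = neg(0) = 0

Propagation after the edit:
  sig6: runs — src2 2->0; result 0.
  sig8: runs — src2 2->0; sig6 2->0; result 0.
  sig10: runs — sig8 2->0; result 0 (same value as before).
  sig11: checked — values it read are unchanged (sig2 unchanged, sig10 unchanged); reused cached 0 without running.
  sig13: checked — values it read are unchanged (sig10 unchanged, sig11 unchanged); reused cached 0 without running.
  sig14: checked — values it read are unchanged (sig13 unchanged); reused cached 0 without running.

Key observation: the change is absorbed at sig10 — it re-runs but produces the same value, and the output's value is unchanged.

Derived signals that run: sig6, sig8, sig10 — 3 in total.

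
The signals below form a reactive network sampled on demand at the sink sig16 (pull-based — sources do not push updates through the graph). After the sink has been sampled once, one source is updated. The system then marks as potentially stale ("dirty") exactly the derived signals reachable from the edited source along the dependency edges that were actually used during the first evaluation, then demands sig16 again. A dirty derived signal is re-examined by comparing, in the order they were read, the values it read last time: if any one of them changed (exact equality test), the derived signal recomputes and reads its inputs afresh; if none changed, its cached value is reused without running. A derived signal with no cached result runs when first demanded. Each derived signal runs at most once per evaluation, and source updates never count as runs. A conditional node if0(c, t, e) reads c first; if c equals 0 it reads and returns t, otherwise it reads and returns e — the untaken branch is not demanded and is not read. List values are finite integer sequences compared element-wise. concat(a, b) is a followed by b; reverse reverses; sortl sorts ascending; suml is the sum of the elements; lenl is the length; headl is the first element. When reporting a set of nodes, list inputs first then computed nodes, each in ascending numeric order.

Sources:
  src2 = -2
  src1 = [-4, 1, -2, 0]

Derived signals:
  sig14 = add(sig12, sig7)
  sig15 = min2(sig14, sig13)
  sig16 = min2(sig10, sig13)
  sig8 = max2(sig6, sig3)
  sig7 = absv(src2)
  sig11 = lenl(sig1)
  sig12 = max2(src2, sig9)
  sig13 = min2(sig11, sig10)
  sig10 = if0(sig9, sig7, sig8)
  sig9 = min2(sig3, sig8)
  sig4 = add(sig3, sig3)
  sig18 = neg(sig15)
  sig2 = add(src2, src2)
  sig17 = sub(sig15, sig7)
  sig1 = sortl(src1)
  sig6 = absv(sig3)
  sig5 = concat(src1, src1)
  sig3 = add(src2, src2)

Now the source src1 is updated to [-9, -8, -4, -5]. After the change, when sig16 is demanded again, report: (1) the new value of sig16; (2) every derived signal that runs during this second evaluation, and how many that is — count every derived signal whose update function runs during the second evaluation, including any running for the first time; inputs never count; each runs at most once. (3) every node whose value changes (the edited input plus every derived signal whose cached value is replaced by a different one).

Initial pass — values computed on the first demand:
  sig1 = sortl([-4, 1, -2, 0]) = [-4, -2, 0, 1]
  sig3 = add(-2, -2) = -4
  sig6 = absv(-4) = 4
  sig8 = max2(4, -4) = 4
  sig9 = min2(-4, 4) = -4
  sig10 = if0(sig9=-4 -> else branch sig8) = 4
  sig11 = lenl([-4, -2, 0, 1]) = 4
  sig13 = min2(4, 4) = 4
  sig16 = min2(4, 4) = 4

Second demand — change propagation:
  sig1: re-runs because src1 [-4, 1, -2, 0]->[-9, -8, -4, -5]; new result [-9, -8, -5, -4].
  sig11: re-runs because sig1 [-4, -2, 0, 1]->[-9, -8, -5, -4]; new result 4 (unchanged).
  sig13: re-examined; everything it read last time is the same (sig11 unchanged, sig10 unchanged) — cache 4 kept, no run.
  sig16: re-examined; everything it read last time is the same (sig10 unchanged, sig13 unchanged) — cache 4 kept, no run.

The important point: sig11 recomputes to an identical value, and the output ends up unchanged.

sig16 now evaluates to 4.
Run set: sig1, sig11 (2 run).
Changed values: src1, sig1.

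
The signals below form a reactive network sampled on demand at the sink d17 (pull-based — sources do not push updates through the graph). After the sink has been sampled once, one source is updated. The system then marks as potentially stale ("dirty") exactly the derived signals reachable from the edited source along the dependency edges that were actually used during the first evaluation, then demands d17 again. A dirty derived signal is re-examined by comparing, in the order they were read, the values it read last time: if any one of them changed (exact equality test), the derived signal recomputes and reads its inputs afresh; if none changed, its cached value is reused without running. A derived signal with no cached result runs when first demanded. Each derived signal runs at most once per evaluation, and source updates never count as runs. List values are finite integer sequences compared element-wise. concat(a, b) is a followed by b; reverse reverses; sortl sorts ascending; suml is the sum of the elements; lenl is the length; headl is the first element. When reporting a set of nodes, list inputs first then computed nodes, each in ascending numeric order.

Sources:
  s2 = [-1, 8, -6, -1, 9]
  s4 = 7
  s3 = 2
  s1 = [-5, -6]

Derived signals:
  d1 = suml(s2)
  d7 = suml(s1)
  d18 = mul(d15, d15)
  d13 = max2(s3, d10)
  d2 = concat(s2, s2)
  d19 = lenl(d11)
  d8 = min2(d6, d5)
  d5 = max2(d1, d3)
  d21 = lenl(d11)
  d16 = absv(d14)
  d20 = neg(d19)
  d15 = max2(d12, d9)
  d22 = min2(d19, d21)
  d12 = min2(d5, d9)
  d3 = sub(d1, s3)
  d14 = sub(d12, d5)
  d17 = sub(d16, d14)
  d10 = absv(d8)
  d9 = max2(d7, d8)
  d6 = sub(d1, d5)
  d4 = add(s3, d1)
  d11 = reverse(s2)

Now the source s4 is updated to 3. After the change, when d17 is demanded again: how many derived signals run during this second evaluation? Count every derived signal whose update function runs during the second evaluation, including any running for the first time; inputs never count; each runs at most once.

Initial pass — values computed on the first demand:
  d1 = suml([-1, 8, -6, -1, 9]) = 9
  d3 = sub(9, 2) = 7
  d5 = max2(9, 7) = 9
  d6 = sub(9, 9) = 0
  d7 = suml([-5, -6]) = -11
  d8 = min2(0, 9) = 0
  d9 = max2(-11, 0) = 0
  d12 = min2(9, 0) = 0
  d14 = sub(0, 9) = -9
  d16 = absv(-9) = 9
  d17 = sub(9, -9) = 18

Second demand — change propagation:
  no demanded computation ever read s4, so the edit dirties nothing and nothing runs.

The important point: nothing the output needs ever reads s4, so the edit is invisible to it.

Run set: none (0 run).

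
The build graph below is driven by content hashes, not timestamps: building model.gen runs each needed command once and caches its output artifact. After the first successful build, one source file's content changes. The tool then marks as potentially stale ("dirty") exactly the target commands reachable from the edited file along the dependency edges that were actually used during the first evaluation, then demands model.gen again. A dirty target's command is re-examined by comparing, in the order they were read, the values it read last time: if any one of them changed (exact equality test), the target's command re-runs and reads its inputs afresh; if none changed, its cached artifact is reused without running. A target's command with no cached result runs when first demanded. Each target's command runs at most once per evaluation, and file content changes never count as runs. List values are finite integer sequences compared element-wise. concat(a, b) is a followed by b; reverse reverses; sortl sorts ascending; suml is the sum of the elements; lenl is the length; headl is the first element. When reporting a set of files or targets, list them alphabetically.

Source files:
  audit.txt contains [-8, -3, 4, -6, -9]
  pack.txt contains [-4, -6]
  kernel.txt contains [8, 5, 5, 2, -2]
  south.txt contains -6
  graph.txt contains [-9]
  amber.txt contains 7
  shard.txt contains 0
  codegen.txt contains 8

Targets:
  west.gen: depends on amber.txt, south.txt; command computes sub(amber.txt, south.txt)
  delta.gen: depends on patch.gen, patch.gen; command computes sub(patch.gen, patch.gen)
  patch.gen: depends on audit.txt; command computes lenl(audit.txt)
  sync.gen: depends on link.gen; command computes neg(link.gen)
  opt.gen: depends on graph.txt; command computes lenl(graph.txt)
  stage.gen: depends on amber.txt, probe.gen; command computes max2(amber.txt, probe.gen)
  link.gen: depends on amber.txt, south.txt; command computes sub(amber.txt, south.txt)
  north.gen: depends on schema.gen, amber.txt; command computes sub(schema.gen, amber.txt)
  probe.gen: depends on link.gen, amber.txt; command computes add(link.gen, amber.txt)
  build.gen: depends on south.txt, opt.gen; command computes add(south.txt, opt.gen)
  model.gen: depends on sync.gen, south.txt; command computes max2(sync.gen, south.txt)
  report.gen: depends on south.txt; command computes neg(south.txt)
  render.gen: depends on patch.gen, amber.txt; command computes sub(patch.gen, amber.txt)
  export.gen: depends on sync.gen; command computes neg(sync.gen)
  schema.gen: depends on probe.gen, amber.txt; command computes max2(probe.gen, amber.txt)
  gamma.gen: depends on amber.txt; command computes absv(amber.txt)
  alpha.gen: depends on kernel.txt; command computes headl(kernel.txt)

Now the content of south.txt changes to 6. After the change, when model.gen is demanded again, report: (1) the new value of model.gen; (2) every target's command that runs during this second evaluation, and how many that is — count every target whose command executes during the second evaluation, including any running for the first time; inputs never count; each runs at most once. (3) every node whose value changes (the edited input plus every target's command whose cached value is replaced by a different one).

model.gen now evaluates to 6.
Run set: link.gen, model.gen, sync.gen (3 run).
Changed values: link.gen, model.gen, south.txt, sync.gen.

Initial pass — values computed on the first demand:
  link.gen = sub(7, -6) = 13
  sync.gen = neg(13) = -13
  model.gen = max2(-13, -6) = -6

Second demand — change propagation:
  link.gen: re-runs because south.txt -6->6; new result 1.
  sync.gen: re-runs because link.gen 13->1; new result -1.
  model.gen: re-runs because sync.gen -13->-1; south.txt -6->6; new result 6.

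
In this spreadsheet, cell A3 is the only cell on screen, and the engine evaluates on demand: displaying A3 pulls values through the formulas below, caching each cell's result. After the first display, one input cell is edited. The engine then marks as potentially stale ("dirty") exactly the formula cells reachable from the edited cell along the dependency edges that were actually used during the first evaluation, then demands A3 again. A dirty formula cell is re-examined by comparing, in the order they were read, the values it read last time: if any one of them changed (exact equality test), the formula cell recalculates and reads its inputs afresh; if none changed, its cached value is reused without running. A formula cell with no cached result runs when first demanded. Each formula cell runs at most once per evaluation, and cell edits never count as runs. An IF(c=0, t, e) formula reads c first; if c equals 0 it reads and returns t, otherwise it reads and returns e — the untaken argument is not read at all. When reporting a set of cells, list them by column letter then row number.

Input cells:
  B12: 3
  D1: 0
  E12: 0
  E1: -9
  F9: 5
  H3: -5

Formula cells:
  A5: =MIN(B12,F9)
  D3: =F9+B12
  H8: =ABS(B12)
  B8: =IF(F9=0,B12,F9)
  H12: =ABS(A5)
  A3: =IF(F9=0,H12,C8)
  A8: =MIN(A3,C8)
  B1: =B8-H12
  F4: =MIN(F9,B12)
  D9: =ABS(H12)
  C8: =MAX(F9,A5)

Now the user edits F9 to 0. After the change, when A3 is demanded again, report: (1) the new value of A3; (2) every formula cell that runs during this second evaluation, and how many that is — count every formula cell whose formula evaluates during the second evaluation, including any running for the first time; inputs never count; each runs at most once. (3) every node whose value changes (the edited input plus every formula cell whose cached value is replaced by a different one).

Initial pass — values computed on the first demand:
  A5 = MIN(3, 5) = 3
  C8 = MAX(5, 3) = 5
  A3 = IF(F9=0: F9=5 -> else branch C8) = 5

Second demand — change propagation:
  A5: re-runs because F9 5->0; new result 0.
  C8: dirty yet unreached — the second evaluation never asks for it.
  H12: newly demanded (no cache) — executes and yields 0.
  A3: re-runs because F9 5->0; new result 0.

The important point: the flipped condition redirects demand; C8 is left stale, never re-checked.

A3 now evaluates to 0.
Run set: A3, A5, H12 (3 run).
Changed values: A3, A5, F9.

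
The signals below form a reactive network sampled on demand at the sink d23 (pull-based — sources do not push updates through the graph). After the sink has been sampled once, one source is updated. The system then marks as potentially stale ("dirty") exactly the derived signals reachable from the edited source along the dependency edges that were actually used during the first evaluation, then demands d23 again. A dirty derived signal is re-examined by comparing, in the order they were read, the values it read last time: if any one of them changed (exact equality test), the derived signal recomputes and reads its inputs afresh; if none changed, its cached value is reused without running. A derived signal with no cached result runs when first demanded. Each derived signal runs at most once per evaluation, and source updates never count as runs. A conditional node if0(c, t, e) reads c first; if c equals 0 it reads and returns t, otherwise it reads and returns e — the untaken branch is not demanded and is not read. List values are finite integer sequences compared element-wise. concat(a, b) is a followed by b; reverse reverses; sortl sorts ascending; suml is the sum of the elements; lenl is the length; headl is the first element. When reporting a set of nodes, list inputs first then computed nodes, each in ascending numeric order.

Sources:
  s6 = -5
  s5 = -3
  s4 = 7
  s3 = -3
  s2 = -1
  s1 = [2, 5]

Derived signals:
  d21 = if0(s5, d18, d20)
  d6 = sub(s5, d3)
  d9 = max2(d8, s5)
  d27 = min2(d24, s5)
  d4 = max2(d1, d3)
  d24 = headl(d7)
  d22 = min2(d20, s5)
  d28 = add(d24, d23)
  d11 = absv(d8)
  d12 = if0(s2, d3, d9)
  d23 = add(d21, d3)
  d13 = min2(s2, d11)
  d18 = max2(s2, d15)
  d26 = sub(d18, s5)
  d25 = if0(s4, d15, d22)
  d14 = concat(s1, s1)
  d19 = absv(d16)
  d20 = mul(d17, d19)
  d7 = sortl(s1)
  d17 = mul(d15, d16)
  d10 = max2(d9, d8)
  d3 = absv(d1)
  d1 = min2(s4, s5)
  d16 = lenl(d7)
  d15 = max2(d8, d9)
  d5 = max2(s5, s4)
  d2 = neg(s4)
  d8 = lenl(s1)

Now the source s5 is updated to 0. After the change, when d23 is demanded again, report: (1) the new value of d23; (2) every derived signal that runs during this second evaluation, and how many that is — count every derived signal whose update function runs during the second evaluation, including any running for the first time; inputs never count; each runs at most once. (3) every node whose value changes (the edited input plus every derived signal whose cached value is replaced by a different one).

Initial pass — values computed on the first demand:
  d1 = min2(7, -3) = -3
  d3 = absv(-3) = 3
  d7 = sortl([2, 5]) = [2, 5]
  d8 = lenl([2, 5]) = 2
  d9 = max2(2, -3) = 2
  d15 = max2(2, 2) = 2
  d16 = lenl([2, 5]) = 2
  d17 = mul(2, 2) = 4
  d19 = absv(2) = 2
  d20 = mul(4, 2) = 8
  d21 = if0(s5=-3 -> else branch d20) = 8
  d23 = add(8, 3) = 11

Second demand — change propagation:
  d1: re-runs because s5 -3->0; new result 0.
  d3: re-runs because d1 -3->0; new result 0.
  d9: re-runs because s5 -3->0; new result 2 (unchanged).
  d15: re-examined; everything it read last time is the same (d8 unchanged, d9 unchanged) — cache 2 kept, no run.
  d17: dirty yet unreached — the second evaluation never asks for it.
  d18: newly demanded (no cache) — executes and yields 2.
  d20: dirty yet unreached — the second evaluation never asks for it.
  d21: re-runs because s5 -3->0; new result 2.
  d23: re-runs because d21 8->2; d3 3->0; new result 2.

The important point: the flipped condition redirects demand; d17, d20 are left stale, never re-checked.

d23 now evaluates to 2.
Run set: d1, d3, d9, d18, d21, d23 (6 run).
Changed values: s5, d1, d3, d21, d23.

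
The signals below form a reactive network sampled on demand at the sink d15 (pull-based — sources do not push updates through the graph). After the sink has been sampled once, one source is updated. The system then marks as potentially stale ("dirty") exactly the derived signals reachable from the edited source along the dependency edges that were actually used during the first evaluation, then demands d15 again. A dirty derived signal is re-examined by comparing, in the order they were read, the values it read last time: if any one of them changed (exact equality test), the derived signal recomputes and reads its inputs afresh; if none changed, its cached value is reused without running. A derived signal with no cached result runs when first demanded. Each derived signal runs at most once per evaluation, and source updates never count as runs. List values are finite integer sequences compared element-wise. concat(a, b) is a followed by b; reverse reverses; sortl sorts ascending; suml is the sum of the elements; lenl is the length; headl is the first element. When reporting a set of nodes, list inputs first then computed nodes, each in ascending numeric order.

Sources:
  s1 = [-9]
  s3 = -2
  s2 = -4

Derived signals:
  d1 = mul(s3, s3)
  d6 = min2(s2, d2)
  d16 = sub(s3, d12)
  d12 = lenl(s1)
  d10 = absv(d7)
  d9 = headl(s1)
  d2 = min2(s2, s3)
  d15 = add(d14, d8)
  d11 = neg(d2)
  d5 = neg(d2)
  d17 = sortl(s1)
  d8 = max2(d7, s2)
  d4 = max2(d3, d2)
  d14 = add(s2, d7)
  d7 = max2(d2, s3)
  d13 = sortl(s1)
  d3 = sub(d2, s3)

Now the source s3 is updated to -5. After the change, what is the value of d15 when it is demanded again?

d15 now evaluates to -13.

Initial pass — values computed on the first demand:
  d2 = min2(-4, -2) = -4
  d7 = max2(-4, -2) = -2
  d8 = max2(-2, -4) = -2
  d14 = add(-4, -2) = -6
  d15 = add(-6, -2) = -8

Second demand — change propagation:
  d2: re-runs because s3 -2->-5; new result -5.
  d7: re-runs because d2 -4->-5; s3 -2->-5; new result -5.
  d8: re-runs because d7 -2->-5; new result -4.
  d14: re-runs because d7 -2->-5; new result -9.
  d15: re-runs because d14 -6->-9; d8 -2->-4; new result -13.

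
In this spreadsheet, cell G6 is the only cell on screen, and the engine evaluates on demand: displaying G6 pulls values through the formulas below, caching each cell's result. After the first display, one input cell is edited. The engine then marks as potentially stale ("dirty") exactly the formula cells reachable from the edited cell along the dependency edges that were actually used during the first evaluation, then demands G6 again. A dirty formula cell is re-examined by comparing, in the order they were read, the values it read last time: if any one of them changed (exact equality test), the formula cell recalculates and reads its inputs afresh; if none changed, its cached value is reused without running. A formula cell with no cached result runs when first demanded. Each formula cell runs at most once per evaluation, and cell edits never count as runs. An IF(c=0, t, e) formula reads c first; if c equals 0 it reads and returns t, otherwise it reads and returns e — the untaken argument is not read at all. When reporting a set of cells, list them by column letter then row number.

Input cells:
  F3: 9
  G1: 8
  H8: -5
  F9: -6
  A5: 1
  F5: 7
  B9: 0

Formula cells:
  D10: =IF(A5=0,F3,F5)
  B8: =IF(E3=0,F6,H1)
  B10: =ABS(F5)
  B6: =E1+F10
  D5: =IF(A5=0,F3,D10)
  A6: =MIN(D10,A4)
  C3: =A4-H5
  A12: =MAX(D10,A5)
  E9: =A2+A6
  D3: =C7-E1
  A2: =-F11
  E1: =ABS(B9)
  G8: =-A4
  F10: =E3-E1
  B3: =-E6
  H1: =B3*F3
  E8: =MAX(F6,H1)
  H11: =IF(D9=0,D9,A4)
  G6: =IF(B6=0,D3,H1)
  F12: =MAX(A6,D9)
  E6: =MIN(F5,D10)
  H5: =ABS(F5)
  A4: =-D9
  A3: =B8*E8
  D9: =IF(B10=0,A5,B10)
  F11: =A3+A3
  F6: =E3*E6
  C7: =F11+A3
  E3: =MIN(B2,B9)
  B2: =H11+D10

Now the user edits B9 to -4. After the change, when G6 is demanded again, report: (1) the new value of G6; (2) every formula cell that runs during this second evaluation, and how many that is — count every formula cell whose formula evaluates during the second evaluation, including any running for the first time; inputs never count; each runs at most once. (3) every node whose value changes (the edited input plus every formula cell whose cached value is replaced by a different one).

G6 now evaluates to -63.
Run set: B6, E1, E3, F10, G6 (5 run).
Changed values: B6, B9, E1, E3, F10, G6.
The important point: the flipped condition redirects demand; A3, B8, C7, D3, E8, F6, F11 are left stale, never re-checked.

Initial pass — values computed on the first demand:
  B10 = ABS(7) = 7
  D9 = IF(B10=0: B10=7 -> else branch B10) = 7
  A4 = -(7) = -7
  D10 = IF(A5=0: A5=1 -> else branch F5) = 7
  E1 = ABS(0) = 0
  E6 = MIN(7, 7) = 7
  B3 = -(7) = -7
  H1 = -7 * 9 = -63
  H11 = IF(D9=0: D9=7 -> else branch A4) = -7
  B2 = -7 + 7 = 0
  E3 = MIN(0, 0) = 0
  F6 = 0 * 7 = 0
  B8 = IF(E3=0: E3=0 -> then branch F6) = 0
  E8 = MAX(0, -63) = 0
  A3 = 0 * 0 = 0
  F10 = 0 - 0 = 0
  B6 = 0 + 0 = 0
  F11 = 0 + 0 = 0
  C7 = 0 + 0 = 0
  D3 = 0 - 0 = 0
  G6 = IF(B6=0: B6=0 -> then branch D3) = 0

Second demand — change propagation:
  E1: re-runs because B9 0->-4; new result 4.
  E3: re-runs because B9 0->-4; new result -4.
  F6: dirty yet unreached — the second evaluation never asks for it.
  B8: dirty yet unreached — the second evaluation never asks for it.
  E8: dirty yet unreached — the second evaluation never asks for it.
  A3: dirty yet unreached — the second evaluation never asks for it.
  F10: re-runs because E3 0->-4; E1 0->4; new result -8.
  B6: re-runs because E1 0->4; F10 0->-8; new result -4.
  F11: dirty yet unreached — the second evaluation never asks for it.
  C7: dirty yet unreached — the second evaluation never asks for it.
  D3: dirty yet unreached — the second evaluation never asks for it.
  G6: re-runs because B6 0->-4; new result -63.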